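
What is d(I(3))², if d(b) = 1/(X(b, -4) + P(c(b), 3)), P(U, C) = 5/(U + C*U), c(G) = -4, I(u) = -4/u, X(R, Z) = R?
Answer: 2304/6241 ≈ 0.36917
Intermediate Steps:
d(b) = 1/(-5/16 + b) (d(b) = 1/(b + 5/(-4*(1 + 3))) = 1/(b + 5*(-¼)/4) = 1/(b + 5*(-¼)*(¼)) = 1/(b - 5/16) = 1/(-5/16 + b))
d(I(3))² = (16/(-5 + 16*(-4/3)))² = (16/(-5 - 64/3))² = (16/(-79/3))² = (16*(-3/79))² = (-48/79)² = 2304/6241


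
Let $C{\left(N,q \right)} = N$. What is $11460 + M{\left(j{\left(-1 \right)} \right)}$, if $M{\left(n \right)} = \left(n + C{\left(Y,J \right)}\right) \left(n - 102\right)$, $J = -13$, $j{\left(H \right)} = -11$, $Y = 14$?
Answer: $11121$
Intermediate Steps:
$M{\left(n \right)} = \left(-102 + n\right) \left(14 + n\right)$ ($M{\left(n \right)} = \left(n + 14\right) \left(n - 102\right) = \left(14 + n\right) \left(-102 + n\right) = \left(-102 + n\right) \left(14 + n\right)$)
$11460 + M{\left(j{\left(-1 \right)} \right)} = 11460 - \left(460 - 121\right) = 11460 + \left(-1428 + 121 + 968\right) = 11460 - 339 = 11121$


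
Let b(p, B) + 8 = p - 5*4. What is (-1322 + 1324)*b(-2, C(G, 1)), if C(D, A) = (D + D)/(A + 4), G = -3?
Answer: -60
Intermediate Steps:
C(D, A) = 2*D/(4 + A) (C(D, A) = (2*D)/(4 + A) = 2*D/(4 + A))
b(p, B) = -28 + p (b(p, B) = -8 + (p - 5*4) = -8 + (p - 20) = -8 + (-20 + p) = -28 + p)
(-1322 + 1324)*b(-2, C(G, 1)) = (-1322 + 1324)*(-28 - 2) = 2*(-30) = -60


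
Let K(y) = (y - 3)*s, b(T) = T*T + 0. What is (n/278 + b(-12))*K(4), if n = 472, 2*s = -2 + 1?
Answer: -10126/139 ≈ -72.849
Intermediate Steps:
b(T) = T**2 (b(T) = T**2 + 0 = T**2)
s = -1/2 (s = (-2 + 1)/2 = (1/2)*(-1) = -1/2 ≈ -0.50000)
K(y) = 3/2 - y/2 (K(y) = (y - 3)*(-1/2) = (-3 + y)*(-1/2) = 3/2 - y/2)
(n/278 + b(-12))*K(4) = (472/278 + (-12)**2)*(3/2 - 1/2*4) = (472*(1/278) + 144)*(3/2 - 2) = (236/139 + 144)*(-1/2) = (20252/139)*(-1/2) = -10126/139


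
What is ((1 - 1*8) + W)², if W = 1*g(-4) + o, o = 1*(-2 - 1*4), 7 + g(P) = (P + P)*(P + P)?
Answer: 1936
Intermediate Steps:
g(P) = -7 + 4*P² (g(P) = -7 + (P + P)*(P + P) = -7 + (2*P)*(2*P) = -7 + 4*P²)
o = -6 (o = 1*(-2 - 4) = 1*(-6) = -6)
W = 51 (W = 1*(-7 + 4*(-4)²) - 6 = 1*(-7 + 4*16) - 6 = 1*(-7 + 64) - 6 = 1*57 - 6 = 57 - 6 = 51)
((1 - 1*8) + W)² = ((1 - 1*8) + 51)² = ((1 - 8) + 51)² = (-7 + 51)² = 44² = 1936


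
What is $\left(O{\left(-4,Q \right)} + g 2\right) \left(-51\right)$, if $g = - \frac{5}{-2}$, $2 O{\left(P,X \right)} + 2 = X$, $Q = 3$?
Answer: $- \frac{561}{2} \approx -280.5$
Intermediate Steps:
$O{\left(P,X \right)} = -1 + \frac{X}{2}$
$g = \frac{5}{2}$ ($g = \left(-5\right) \left(- \frac{1}{2}\right) = \frac{5}{2} \approx 2.5$)
$\left(O{\left(-4,Q \right)} + g 2\right) \left(-51\right) = \left(\left(-1 + \frac{1}{2} \cdot 3\right) + \frac{5}{2} \cdot 2\right) \left(-51\right) = \left(\left(-1 + \frac{3}{2}\right) + 5\right) \left(-51\right) = \left(\frac{1}{2} + 5\right) \left(-51\right) = \frac{11}{2} \left(-51\right) = - \frac{561}{2}$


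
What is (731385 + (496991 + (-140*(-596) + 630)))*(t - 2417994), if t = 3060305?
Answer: 842998502706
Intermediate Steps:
(731385 + (496991 + (-140*(-596) + 630)))*(t - 2417994) = (731385 + (496991 + (-140*(-596) + 630)))*(3060305 - 2417994) = (731385 + (496991 + (83440 + 630)))*642311 = (731385 + (496991 + 84070))*642311 = (731385 + 581061)*642311 = 1312446*642311 = 842998502706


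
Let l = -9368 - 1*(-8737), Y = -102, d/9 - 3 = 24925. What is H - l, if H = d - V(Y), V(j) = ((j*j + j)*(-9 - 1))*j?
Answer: -10283057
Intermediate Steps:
d = 224352 (d = 27 + 9*24925 = 27 + 224325 = 224352)
l = -631 (l = -9368 + 8737 = -631)
V(j) = j*(-10*j - 10*j²) (V(j) = ((j² + j)*(-10))*j = ((j + j²)*(-10))*j = (-10*j - 10*j²)*j = j*(-10*j - 10*j²))
H = -10283688 (H = 224352 - 10*(-102)²*(-1 - 1*(-102)) = 224352 - 10*10404*(-1 + 102) = 224352 - 10*10404*101 = 224352 - 1*10508040 = 224352 - 10508040 = -10283688)
H - l = -10283688 - 1*(-631) = -10283688 + 631 = -10283057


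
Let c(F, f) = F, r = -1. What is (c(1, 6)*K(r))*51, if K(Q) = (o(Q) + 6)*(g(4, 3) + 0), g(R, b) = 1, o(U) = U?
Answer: 255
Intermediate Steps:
K(Q) = 6 + Q (K(Q) = (Q + 6)*(1 + 0) = (6 + Q)*1 = 6 + Q)
(c(1, 6)*K(r))*51 = (1*(6 - 1))*51 = (1*5)*51 = 5*51 = 255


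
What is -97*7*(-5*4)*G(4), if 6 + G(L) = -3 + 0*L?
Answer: -122220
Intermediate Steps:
G(L) = -9 (G(L) = -6 + (-3 + 0*L) = -6 + (-3 + 0) = -6 - 3 = -9)
-97*7*(-5*4)*G(4) = -97*7*(-5*4)*(-9) = -97*7*(-20)*(-9) = -(-13580)*(-9) = -97*1260 = -122220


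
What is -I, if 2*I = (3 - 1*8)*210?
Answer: 525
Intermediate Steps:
I = -525 (I = ((3 - 1*8)*210)/2 = ((3 - 8)*210)/2 = (-5*210)/2 = (½)*(-1050) = -525)
-I = -1*(-525) = 525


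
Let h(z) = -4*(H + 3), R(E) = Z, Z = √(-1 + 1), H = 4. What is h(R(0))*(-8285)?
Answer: 231980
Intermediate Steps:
Z = 0 (Z = √0 = 0)
R(E) = 0
h(z) = -28 (h(z) = -4*(4 + 3) = -4*7 = -28)
h(R(0))*(-8285) = -28*(-8285) = 231980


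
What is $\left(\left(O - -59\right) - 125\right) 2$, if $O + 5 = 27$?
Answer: $-88$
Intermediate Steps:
$O = 22$ ($O = -5 + 27 = 22$)
$\left(\left(O - -59\right) - 125\right) 2 = \left(\left(22 - -59\right) - 125\right) 2 = \left(\left(22 + 59\right) - 125\right) 2 = \left(81 - 125\right) 2 = \left(-44\right) 2 = -88$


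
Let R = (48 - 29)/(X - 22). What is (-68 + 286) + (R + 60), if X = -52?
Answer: 20553/74 ≈ 277.74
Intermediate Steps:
R = -19/74 (R = (48 - 29)/(-52 - 22) = 19/(-74) = 19*(-1/74) = -19/74 ≈ -0.25676)
(-68 + 286) + (R + 60) = (-68 + 286) + (-19/74 + 60) = 218 + 4421/74 = 20553/74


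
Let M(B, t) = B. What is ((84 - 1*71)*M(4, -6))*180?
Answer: 9360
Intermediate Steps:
((84 - 1*71)*M(4, -6))*180 = ((84 - 1*71)*4)*180 = ((84 - 71)*4)*180 = (13*4)*180 = 52*180 = 9360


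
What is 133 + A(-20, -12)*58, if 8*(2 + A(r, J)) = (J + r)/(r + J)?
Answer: 97/4 ≈ 24.250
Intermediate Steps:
A(r, J) = -15/8 (A(r, J) = -2 + ((J + r)/(r + J))/8 = -2 + ((J + r)/(J + r))/8 = -2 + (⅛)*1 = -2 + ⅛ = -15/8)
133 + A(-20, -12)*58 = 133 - 15/8*58 = 133 - 435/4 = 97/4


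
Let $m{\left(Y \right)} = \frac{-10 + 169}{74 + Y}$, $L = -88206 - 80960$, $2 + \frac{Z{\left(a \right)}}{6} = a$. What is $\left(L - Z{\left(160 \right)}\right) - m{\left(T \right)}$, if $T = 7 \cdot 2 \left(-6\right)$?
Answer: $- \frac{1700981}{10} \approx -1.701 \cdot 10^{5}$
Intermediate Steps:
$Z{\left(a \right)} = -12 + 6 a$
$T = -84$ ($T = 14 \left(-6\right) = -84$)
$L = -169166$ ($L = -88206 - 80960 = -169166$)
$m{\left(Y \right)} = \frac{159}{74 + Y}$
$\left(L - Z{\left(160 \right)}\right) - m{\left(T \right)} = \left(-169166 - \left(-12 + 6 \cdot 160\right)\right) - \frac{159}{74 - 84} = \left(-169166 - \left(-12 + 960\right)\right) - \frac{159}{-10} = \left(-169166 - 948\right) - 159 \left(- \frac{1}{10}\right) = \left(-169166 - 948\right) - - \frac{159}{10} = -170114 + \frac{159}{10} = - \frac{1700981}{10}$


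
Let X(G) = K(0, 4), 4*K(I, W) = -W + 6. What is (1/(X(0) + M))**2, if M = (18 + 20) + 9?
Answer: 4/9025 ≈ 0.00044321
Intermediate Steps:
M = 47 (M = 38 + 9 = 47)
K(I, W) = 3/2 - W/4 (K(I, W) = (-W + 6)/4 = (6 - W)/4 = 3/2 - W/4)
X(G) = 1/2 (X(G) = 3/2 - 1/4*4 = 3/2 - 1 = 1/2)
(1/(X(0) + M))**2 = (1/(1/2 + 47))**2 = (1/(95/2))**2 = (2/95)**2 = 4/9025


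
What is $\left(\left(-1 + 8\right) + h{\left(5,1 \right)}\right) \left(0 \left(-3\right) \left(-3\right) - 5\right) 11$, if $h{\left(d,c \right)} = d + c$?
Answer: $-715$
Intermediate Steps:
$h{\left(d,c \right)} = c + d$
$\left(\left(-1 + 8\right) + h{\left(5,1 \right)}\right) \left(0 \left(-3\right) \left(-3\right) - 5\right) 11 = \left(\left(-1 + 8\right) + \left(1 + 5\right)\right) \left(0 \left(-3\right) \left(-3\right) - 5\right) 11 = \left(7 + 6\right) \left(0 \left(-3\right) - 5\right) 11 = 13 \left(0 - 5\right) 11 = 13 \left(-5\right) 11 = \left(-65\right) 11 = -715$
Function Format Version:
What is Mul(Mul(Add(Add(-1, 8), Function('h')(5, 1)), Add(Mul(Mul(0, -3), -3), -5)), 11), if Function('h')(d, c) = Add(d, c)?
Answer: -715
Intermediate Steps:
Function('h')(d, c) = Add(c, d)
Mul(Mul(Add(Add(-1, 8), Function('h')(5, 1)), Add(Mul(Mul(0, -3), -3), -5)), 11) = Mul(Mul(Add(Add(-1, 8), Add(1, 5)), Add(Mul(Mul(0, -3), -3), -5)), 11) = Mul(Mul(Add(7, 6), Add(Mul(0, -3), -5)), 11) = Mul(Mul(13, Add(0, -5)), 11) = Mul(Mul(13, -5), 11) = Mul(-65, 11) = -715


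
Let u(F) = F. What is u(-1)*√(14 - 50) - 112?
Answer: -112 - 6*I ≈ -112.0 - 6.0*I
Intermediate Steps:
u(-1)*√(14 - 50) - 112 = -√(14 - 50) - 112 = -√(-36) - 112 = -6*I - 112 = -112 - 6*I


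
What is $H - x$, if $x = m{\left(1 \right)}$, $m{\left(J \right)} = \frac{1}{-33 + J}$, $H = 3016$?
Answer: $\frac{96513}{32} \approx 3016.0$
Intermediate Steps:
$x = - \frac{1}{32}$ ($x = \frac{1}{-33 + 1} = \frac{1}{-32} = - \frac{1}{32} \approx -0.03125$)
$H - x = 3016 - - \frac{1}{32} = 3016 + \frac{1}{32} = \frac{96513}{32}$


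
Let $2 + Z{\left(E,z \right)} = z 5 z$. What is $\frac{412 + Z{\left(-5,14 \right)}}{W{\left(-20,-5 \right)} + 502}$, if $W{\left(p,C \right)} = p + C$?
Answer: $\frac{1390}{477} \approx 2.914$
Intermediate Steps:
$W{\left(p,C \right)} = C + p$
$Z{\left(E,z \right)} = -2 + 5 z^{2}$ ($Z{\left(E,z \right)} = -2 + z 5 z = -2 + 5 z z = -2 + 5 z^{2}$)
$\frac{412 + Z{\left(-5,14 \right)}}{W{\left(-20,-5 \right)} + 502} = \frac{412 - \left(2 - 5 \cdot 14^{2}\right)}{\left(-5 - 20\right) + 502} = \frac{412 + \left(-2 + 5 \cdot 196\right)}{-25 + 502} = \frac{412 + \left(-2 + 980\right)}{477} = \left(412 + 978\right) \frac{1}{477} = 1390 \cdot \frac{1}{477} = \frac{1390}{477}$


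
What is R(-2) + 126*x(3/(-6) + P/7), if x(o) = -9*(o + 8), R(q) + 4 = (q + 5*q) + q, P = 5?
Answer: -9333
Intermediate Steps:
R(q) = -4 + 7*q (R(q) = -4 + ((q + 5*q) + q) = -4 + (6*q + q) = -4 + 7*q)
x(o) = -72 - 9*o (x(o) = -9*(8 + o) = -72 - 9*o)
R(-2) + 126*x(3/(-6) + P/7) = (-4 + 7*(-2)) + 126*(-72 - 9*(3/(-6) + 5/7)) = (-4 - 14) + 126*(-72 - 9*(3*(-1/6) + 5*(1/7))) = -18 + 126*(-72 - 9*(-1/2 + 5/7)) = -18 + 126*(-72 - 9*3/14) = -18 + 126*(-72 - 27/14) = -18 + 126*(-1035/14) = -18 - 9315 = -9333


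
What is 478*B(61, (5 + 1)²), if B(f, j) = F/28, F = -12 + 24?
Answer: 1434/7 ≈ 204.86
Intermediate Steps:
F = 12
B(f, j) = 3/7 (B(f, j) = 12/28 = 12*(1/28) = 3/7)
478*B(61, (5 + 1)²) = 478*(3/7) = 1434/7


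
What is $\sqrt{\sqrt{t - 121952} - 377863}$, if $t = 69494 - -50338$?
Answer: $\sqrt{-377863 + 2 i \sqrt{530}} \approx 0.037 + 614.71 i$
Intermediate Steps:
$t = 119832$ ($t = 69494 + 50338 = 119832$)
$\sqrt{\sqrt{t - 121952} - 377863} = \sqrt{\sqrt{119832 - 121952} - 377863} = \sqrt{\sqrt{-2120} - 377863} = \sqrt{2 i \sqrt{530} - 377863} = \sqrt{-377863 + 2 i \sqrt{530}}$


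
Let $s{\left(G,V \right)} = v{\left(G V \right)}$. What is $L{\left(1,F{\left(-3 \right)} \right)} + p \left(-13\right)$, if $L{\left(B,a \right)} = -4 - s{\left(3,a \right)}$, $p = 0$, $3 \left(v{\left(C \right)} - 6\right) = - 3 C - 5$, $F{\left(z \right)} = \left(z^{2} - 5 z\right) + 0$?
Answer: $\frac{191}{3} \approx 63.667$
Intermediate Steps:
$F{\left(z \right)} = z^{2} - 5 z$
$v{\left(C \right)} = \frac{13}{3} - C$ ($v{\left(C \right)} = 6 + \frac{- 3 C - 5}{3} = 6 + \frac{-5 - 3 C}{3} = 6 - \left(\frac{5}{3} + C\right) = \frac{13}{3} - C$)
$s{\left(G,V \right)} = \frac{13}{3} - G V$
$L{\left(B,a \right)} = - \frac{25}{3} + 3 a$ ($L{\left(B,a \right)} = -4 - \left(\frac{13}{3} - 3 a\right) = -4 + \left(- \frac{13}{3} + 3 a\right) = - \frac{25}{3} + 3 a$)
$L{\left(1,F{\left(-3 \right)} \right)} + p \left(-13\right) = \left(- \frac{25}{3} + 3 \left(- 3 \left(-5 - 3\right)\right)\right) + 0 \left(-13\right) = \left(- \frac{25}{3} + 3 \left(\left(-3\right) \left(-8\right)\right)\right) + 0 = \left(- \frac{25}{3} + 3 \cdot 24\right) + 0 = \left(- \frac{25}{3} + 72\right) + 0 = \frac{191}{3} + 0 = \frac{191}{3}$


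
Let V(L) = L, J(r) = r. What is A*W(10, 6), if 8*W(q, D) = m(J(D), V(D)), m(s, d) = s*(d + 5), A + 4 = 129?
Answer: 4125/4 ≈ 1031.3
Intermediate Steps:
A = 125 (A = -4 + 129 = 125)
m(s, d) = s*(5 + d)
W(q, D) = D*(5 + D)/8 (W(q, D) = (D*(5 + D))/8 = D*(5 + D)/8)
A*W(10, 6) = 125*((1/8)*6*(5 + 6)) = 125*((1/8)*6*11) = 125*(33/4) = 4125/4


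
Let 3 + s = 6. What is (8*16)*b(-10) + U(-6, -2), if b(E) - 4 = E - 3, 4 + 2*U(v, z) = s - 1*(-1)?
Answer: -1152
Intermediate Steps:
s = 3 (s = -3 + 6 = 3)
U(v, z) = 0 (U(v, z) = -2 + (3 - 1*(-1))/2 = -2 + (3 + 1)/2 = -2 + (½)*4 = -2 + 2 = 0)
b(E) = 1 + E (b(E) = 4 + (E - 3) = 4 + (-3 + E) = 1 + E)
(8*16)*b(-10) + U(-6, -2) = (8*16)*(1 - 10) + 0 = 128*(-9) + 0 = -1152 + 0 = -1152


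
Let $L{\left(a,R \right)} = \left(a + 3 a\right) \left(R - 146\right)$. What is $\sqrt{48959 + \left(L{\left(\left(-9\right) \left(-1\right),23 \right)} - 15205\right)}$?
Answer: $\sqrt{29326} \approx 171.25$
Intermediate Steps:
$L{\left(a,R \right)} = 4 a \left(-146 + R\right)$
$\sqrt{48959 + \left(L{\left(\left(-9\right) \left(-1\right),23 \right)} - 15205\right)} = \sqrt{48959 - \left(15205 - 4 \left(\left(-9\right) \left(-1\right)\right) \left(-146 + 23\right)\right)} = \sqrt{48959 - \left(15205 - -4428\right)} = \sqrt{48959 - 19633} = \sqrt{29326}$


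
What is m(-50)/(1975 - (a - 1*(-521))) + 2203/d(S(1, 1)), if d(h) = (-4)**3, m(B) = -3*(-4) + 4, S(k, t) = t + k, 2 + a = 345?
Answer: -2446509/71104 ≈ -34.407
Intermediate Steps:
a = 343 (a = -2 + 345 = 343)
S(k, t) = k + t
m(B) = 16 (m(B) = 12 + 4 = 16)
d(h) = -64
m(-50)/(1975 - (a - 1*(-521))) + 2203/d(S(1, 1)) = 16/(1975 - (343 - 1*(-521))) + 2203/(-64) = 16/(1975 - (343 + 521)) + 2203*(-1/64) = 16/(1975 - 1*864) - 2203/64 = 16/(1975 - 864) - 2203/64 = 16/1111 - 2203/64 = -2446509/71104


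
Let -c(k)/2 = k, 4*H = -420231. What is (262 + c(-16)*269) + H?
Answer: -384751/4 ≈ -96188.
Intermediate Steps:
H = -420231/4 (H = (¼)*(-420231) = -420231/4 ≈ -1.0506e+5)
c(k) = -2*k
(262 + c(-16)*269) + H = (262 - 2*(-16)*269) - 420231/4 = (262 + 32*269) - 420231/4 = (262 + 8608) - 420231/4 = 8870 - 420231/4 = -384751/4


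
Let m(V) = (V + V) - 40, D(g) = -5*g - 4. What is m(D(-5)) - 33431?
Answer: -33429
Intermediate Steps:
D(g) = -4 - 5*g
m(V) = -40 + 2*V (m(V) = 2*V - 40 = -40 + 2*V)
m(D(-5)) - 33431 = (-40 + 2*(-4 - 5*(-5))) - 33431 = (-40 + 2*(-4 + 25)) - 33431 = (-40 + 2*21) - 33431 = (-40 + 42) - 33431 = 2 - 33431 = -33429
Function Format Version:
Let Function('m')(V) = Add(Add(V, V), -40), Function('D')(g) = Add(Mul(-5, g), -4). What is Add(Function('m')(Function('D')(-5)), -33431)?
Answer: -33429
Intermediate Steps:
Function('D')(g) = Add(-4, Mul(-5, g))
Function('m')(V) = Add(-40, Mul(2, V)) (Function('m')(V) = Add(Mul(2, V), -40) = Add(-40, Mul(2, V)))
Add(Function('m')(Function('D')(-5)), -33431) = Add(Add(-40, Mul(2, Add(-4, Mul(-5, -5)))), -33431) = Add(Add(-40, Mul(2, Add(-4, 25))), -33431) = Add(Add(-40, Mul(2, 21)), -33431) = Add(Add(-40, 42), -33431) = Add(2, -33431) = -33429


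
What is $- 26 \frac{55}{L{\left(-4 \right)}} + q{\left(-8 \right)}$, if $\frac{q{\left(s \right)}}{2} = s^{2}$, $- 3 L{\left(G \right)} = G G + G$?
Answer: $\frac{971}{2} \approx 485.5$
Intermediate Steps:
$L{\left(G \right)} = - \frac{G}{3} - \frac{G^{2}}{3}$ ($L{\left(G \right)} = - \frac{G G + G}{3} = - \frac{G^{2} + G}{3} = - \frac{G + G^{2}}{3} = - \frac{G}{3} - \frac{G^{2}}{3}$)
$q{\left(s \right)} = 2 s^{2}$
$- 26 \frac{55}{L{\left(-4 \right)}} + q{\left(-8 \right)} = - 26 \frac{55}{\left(- \frac{1}{3}\right) \left(-4\right) \left(1 - 4\right)} + 2 \left(-8\right)^{2} = - 26 \frac{55}{\left(- \frac{1}{3}\right) \left(-4\right) \left(-3\right)} + 2 \cdot 64 = - 26 \frac{55}{-4} + 128 = - 26 \cdot 55 \left(- \frac{1}{4}\right) + 128 = \left(-26\right) \left(- \frac{55}{4}\right) + 128 = \frac{715}{2} + 128 = \frac{971}{2}$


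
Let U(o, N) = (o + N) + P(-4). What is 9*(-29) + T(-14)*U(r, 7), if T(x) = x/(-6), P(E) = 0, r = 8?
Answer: -226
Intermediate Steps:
U(o, N) = N + o (U(o, N) = (o + N) + 0 = (N + o) + 0 = N + o)
T(x) = -x/6 (T(x) = x*(-1/6) = -x/6)
9*(-29) + T(-14)*U(r, 7) = 9*(-29) + (-1/6*(-14))*(7 + 8) = -261 + (7/3)*15 = -261 + 35 = -226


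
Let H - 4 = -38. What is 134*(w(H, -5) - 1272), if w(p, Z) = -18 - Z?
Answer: -172190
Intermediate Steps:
H = -34 (H = 4 - 38 = -34)
134*(w(H, -5) - 1272) = 134*((-18 - 1*(-5)) - 1272) = 134*((-18 + 5) - 1272) = 134*(-13 - 1272) = 134*(-1285) = -172190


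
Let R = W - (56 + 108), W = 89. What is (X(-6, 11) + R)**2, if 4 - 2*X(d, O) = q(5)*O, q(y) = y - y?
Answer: 5329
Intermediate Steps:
q(y) = 0
X(d, O) = 2 (X(d, O) = 2 - 0*O = 2 - 1/2*0 = 2 + 0 = 2)
R = -75 (R = 89 - (56 + 108) = 89 - 1*164 = 89 - 164 = -75)
(X(-6, 11) + R)**2 = (2 - 75)**2 = (-73)**2 = 5329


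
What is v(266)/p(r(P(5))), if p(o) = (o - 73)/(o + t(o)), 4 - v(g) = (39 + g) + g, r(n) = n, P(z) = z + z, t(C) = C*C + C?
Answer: 1080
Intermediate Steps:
t(C) = C + C**2 (t(C) = C**2 + C = C + C**2)
P(z) = 2*z
v(g) = -35 - 2*g (v(g) = 4 - ((39 + g) + g) = 4 - (39 + 2*g) = 4 + (-39 - 2*g) = -35 - 2*g)
p(o) = (-73 + o)/(o + o*(1 + o)) (p(o) = (o - 73)/(o + o*(1 + o)) = (-73 + o)/(o + o*(1 + o)))
v(266)/p(r(P(5))) = (-35 - 2*266)/(((-73 + 2*5)/(((2*5))*(2 + 2*5)))) = (-35 - 532)/(((-73 + 10)/(10*(2 + 10)))) = -567/((1/10)*(-63)/12) = -567/((1/10)*(1/12)*(-63)) = -567/(-21/40) = -567*(-40/21) = 1080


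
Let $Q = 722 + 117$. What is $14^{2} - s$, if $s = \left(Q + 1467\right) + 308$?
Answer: $-2418$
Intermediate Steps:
$Q = 839$
$s = 2614$ ($s = \left(839 + 1467\right) + 308 = 2306 + 308 = 2614$)
$14^{2} - s = 14^{2} - 2614 = 196 - 2614 = -2418$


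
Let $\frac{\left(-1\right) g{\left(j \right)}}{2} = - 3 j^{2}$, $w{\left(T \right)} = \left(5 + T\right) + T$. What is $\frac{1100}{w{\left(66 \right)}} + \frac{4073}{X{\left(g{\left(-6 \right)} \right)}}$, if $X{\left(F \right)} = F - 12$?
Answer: $\frac{782401}{27948} \approx 27.995$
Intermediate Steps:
$w{\left(T \right)} = 5 + 2 T$
$g{\left(j \right)} = 6 j^{2}$ ($g{\left(j \right)} = - 2 \left(- 3 j^{2}\right) = 6 j^{2}$)
$X{\left(F \right)} = -12 + F$ ($X{\left(F \right)} = F - 12 = -12 + F$)
$\frac{1100}{w{\left(66 \right)}} + \frac{4073}{X{\left(g{\left(-6 \right)} \right)}} = \frac{1100}{5 + 2 \cdot 66} + \frac{4073}{-12 + 6 \left(-6\right)^{2}} = \frac{1100}{5 + 132} + \frac{4073}{-12 + 6 \cdot 36} = \frac{1100}{137} + \frac{4073}{-12 + 216} = 1100 \cdot \frac{1}{137} + \frac{4073}{204} = \frac{1100}{137} + 4073 \cdot \frac{1}{204} = \frac{1100}{137} + \frac{4073}{204} = \frac{782401}{27948}$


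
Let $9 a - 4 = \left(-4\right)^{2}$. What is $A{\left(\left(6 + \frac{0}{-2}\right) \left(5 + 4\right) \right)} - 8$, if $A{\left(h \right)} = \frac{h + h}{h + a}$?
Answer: $- \frac{1538}{253} \approx -6.079$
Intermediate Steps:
$a = \frac{20}{9}$ ($a = \frac{4}{9} + \frac{\left(-4\right)^{2}}{9} = \frac{4}{9} + \frac{1}{9} \cdot 16 = \frac{4}{9} + \frac{16}{9} = \frac{20}{9} \approx 2.2222$)
$A{\left(h \right)} = \frac{2 h}{\frac{20}{9} + h}$ ($A{\left(h \right)} = \frac{h + h}{h + \frac{20}{9}} = \frac{2 h}{\frac{20}{9} + h}$)
$A{\left(\left(6 + \frac{0}{-2}\right) \left(5 + 4\right) \right)} - 8 = \frac{18 \left(6 + \frac{0}{-2}\right) \left(5 + 4\right)}{20 + 9 \left(6 + \frac{0}{-2}\right) \left(5 + 4\right)} - 8 = \frac{18 \left(6 + 0 \left(- \frac{1}{2}\right)\right) 9}{20 + 9 \left(6 + 0 \left(- \frac{1}{2}\right)\right) 9} - 8 = \frac{18 \left(6 + 0\right) 9}{20 + 9 \left(6 + 0\right) 9} - 8 = \frac{18 \cdot 6 \cdot 9}{20 + 9 \cdot 6 \cdot 9} - 8 = 18 \cdot 54 \frac{1}{20 + 9 \cdot 54} - 8 = 18 \cdot 54 \frac{1}{20 + 486} - 8 = 18 \cdot 54 \cdot \frac{1}{506} - 8 = \frac{486}{253} - 8 = - \frac{1538}{253}$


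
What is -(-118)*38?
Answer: 4484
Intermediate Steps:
-(-118)*38 = -1*(-4484) = 4484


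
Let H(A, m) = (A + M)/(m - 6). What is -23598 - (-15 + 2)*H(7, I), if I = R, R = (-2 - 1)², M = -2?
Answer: -70729/3 ≈ -23576.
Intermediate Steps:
R = 9 (R = (-3)² = 9)
I = 9
H(A, m) = (-2 + A)/(-6 + m) (H(A, m) = (A - 2)/(m - 6) = (-2 + A)/(-6 + m))
-23598 - (-15 + 2)*H(7, I) = -23598 - (-15 + 2)*(-2 + 7)/(-6 + 9) = -23598 - (-13)*5/3 = -23598 - 1*(-65/3) = -23598 + 65/3 = -70729/3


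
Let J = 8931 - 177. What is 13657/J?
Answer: 13657/8754 ≈ 1.5601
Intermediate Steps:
J = 8754
13657/J = 13657/8754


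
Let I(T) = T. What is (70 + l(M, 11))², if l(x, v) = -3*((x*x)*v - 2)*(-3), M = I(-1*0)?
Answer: 2704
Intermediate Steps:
M = 0 (M = -1*0 = 0)
l(x, v) = -18 + 9*v*x² (l(x, v) = -3*(x²*v - 2)*(-3) = -3*(v*x² - 2)*(-3) = -3*(-2 + v*x²)*(-3) = (6 - 3*v*x²)*(-3) = -18 + 9*v*x²)
(70 + l(M, 11))² = (70 + (-18 + 9*11*0²))² = (70 + (-18 + 9*11*0))² = (70 + (-18 + 0))² = (70 - 18)² = 52² = 2704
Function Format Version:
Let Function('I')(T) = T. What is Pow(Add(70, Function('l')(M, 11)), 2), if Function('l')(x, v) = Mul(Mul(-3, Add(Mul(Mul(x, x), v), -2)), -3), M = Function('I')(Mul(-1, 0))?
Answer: 2704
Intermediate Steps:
M = 0 (M = Mul(-1, 0) = 0)
Function('l')(x, v) = Add(-18, Mul(9, v, Pow(x, 2))) (Function('l')(x, v) = Mul(Mul(-3, Add(Mul(Pow(x, 2), v), -2)), -3) = Mul(Mul(-3, Add(Mul(v, Pow(x, 2)), -2)), -3) = Mul(Mul(-3, Add(-2, Mul(v, Pow(x, 2)))), -3) = Mul(Add(6, Mul(-3, v, Pow(x, 2))), -3) = Add(-18, Mul(9, v, Pow(x, 2))))
Pow(Add(70, Function('l')(M, 11)), 2) = Pow(Add(70, Add(-18, Mul(9, 11, Pow(0, 2)))), 2) = Pow(Add(70, Add(-18, Mul(9, 11, 0))), 2) = Pow(Add(70, Add(-18, 0)), 2) = Pow(Add(70, -18), 2) = Pow(52, 2) = 2704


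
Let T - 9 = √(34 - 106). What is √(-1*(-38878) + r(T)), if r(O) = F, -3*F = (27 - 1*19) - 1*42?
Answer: 2*√87501/3 ≈ 197.20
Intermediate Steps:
F = 34/3 (F = -((27 - 1*19) - 1*42)/3 = -((27 - 19) - 42)/3 = -(8 - 42)/3 = -⅓*(-34) = 34/3 ≈ 11.333)
T = 9 + 6*I*√2 (T = 9 + √(34 - 106) = 9 + √(-72) = 9 + 6*I*√2 ≈ 9.0 + 8.4853*I)
r(O) = 34/3
√(-1*(-38878) + r(T)) = √(-1*(-38878) + 34/3) = √(38878 + 34/3) = √(116668/3) = 2*√87501/3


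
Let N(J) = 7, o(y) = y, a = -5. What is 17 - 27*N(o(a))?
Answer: -172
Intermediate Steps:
17 - 27*N(o(a)) = 17 - 27*7 = 17 - 189 = -172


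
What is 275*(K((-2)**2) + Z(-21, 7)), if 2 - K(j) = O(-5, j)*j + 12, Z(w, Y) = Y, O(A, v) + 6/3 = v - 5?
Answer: 2475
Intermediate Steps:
O(A, v) = -7 + v (O(A, v) = -2 + (v - 5) = -2 + (-5 + v) = -7 + v)
K(j) = -10 - j*(-7 + j) (K(j) = 2 - ((-7 + j)*j + 12) = 2 - (j*(-7 + j) + 12) = 2 - (12 + j*(-7 + j)) = 2 + (-12 - j*(-7 + j)) = -10 - j*(-7 + j))
275*(K((-2)**2) + Z(-21, 7)) = 275*((-10 - 1*(-2)**2*(-7 + (-2)**2)) + 7) = 275*((-10 - 1*4*(-7 + 4)) + 7) = 275*((-10 - 1*4*(-3)) + 7) = 275*((-10 + 12) + 7) = 275*(2 + 7) = 275*9 = 2475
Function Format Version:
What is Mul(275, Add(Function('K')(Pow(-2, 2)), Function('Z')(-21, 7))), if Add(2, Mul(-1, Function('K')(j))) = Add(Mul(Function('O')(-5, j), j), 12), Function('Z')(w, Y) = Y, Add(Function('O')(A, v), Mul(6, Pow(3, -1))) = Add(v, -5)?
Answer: 2475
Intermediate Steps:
Function('O')(A, v) = Add(-7, v) (Function('O')(A, v) = Add(-2, Add(v, -5)) = Add(-2, Add(-5, v)) = Add(-7, v))
Function('K')(j) = Add(-10, Mul(-1, j, Add(-7, j))) (Function('K')(j) = Add(2, Mul(-1, Add(Mul(Add(-7, j), j), 12))) = Add(2, Mul(-1, Add(Mul(j, Add(-7, j)), 12))) = Add(2, Mul(-1, Add(12, Mul(j, Add(-7, j))))) = Add(2, Add(-12, Mul(-1, j, Add(-7, j)))) = Add(-10, Mul(-1, j, Add(-7, j))))
Mul(275, Add(Function('K')(Pow(-2, 2)), Function('Z')(-21, 7))) = Mul(275, Add(Add(-10, Mul(-1, Pow(-2, 2), Add(-7, Pow(-2, 2)))), 7)) = Mul(275, Add(Add(-10, Mul(-1, 4, Add(-7, 4))), 7)) = Mul(275, Add(Add(-10, Mul(-1, 4, -3)), 7)) = Mul(275, Add(Add(-10, 12), 7)) = Mul(275, Add(2, 7)) = Mul(275, 9) = 2475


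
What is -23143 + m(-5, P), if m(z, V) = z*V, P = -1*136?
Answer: -22463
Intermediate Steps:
P = -136
m(z, V) = V*z
-23143 + m(-5, P) = -23143 - 136*(-5) = -23143 + 680 = -22463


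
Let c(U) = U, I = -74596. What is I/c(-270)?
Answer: 37298/135 ≈ 276.28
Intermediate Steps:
I/c(-270) = -74596/(-270) = -74596*(-1/270) = 37298/135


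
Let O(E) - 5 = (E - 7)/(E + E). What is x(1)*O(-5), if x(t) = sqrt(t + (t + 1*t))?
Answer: 31*sqrt(3)/5 ≈ 10.739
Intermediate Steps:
O(E) = 5 + (-7 + E)/(2*E) (O(E) = 5 + (E - 7)/(E + E) = 5 + (-7 + E)/((2*E)) = 5 + (-7 + E)*(1/(2*E)) = 5 + (-7 + E)/(2*E))
x(t) = sqrt(3)*sqrt(t) (x(t) = sqrt(t + (t + t)) = sqrt(t + 2*t) = sqrt(3*t) = sqrt(3)*sqrt(t))
x(1)*O(-5) = (sqrt(3)*sqrt(1))*((1/2)*(-7 + 11*(-5))/(-5)) = (sqrt(3)*1)*((1/2)*(-1/5)*(-7 - 55)) = sqrt(3)*((1/2)*(-1/5)*(-62)) = sqrt(3)*(31/5) = 31*sqrt(3)/5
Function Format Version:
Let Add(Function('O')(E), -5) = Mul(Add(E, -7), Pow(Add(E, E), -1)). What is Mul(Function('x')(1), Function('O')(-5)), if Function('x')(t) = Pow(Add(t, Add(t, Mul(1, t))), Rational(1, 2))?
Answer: Mul(Rational(31, 5), Pow(3, Rational(1, 2))) ≈ 10.739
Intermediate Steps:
Function('O')(E) = Add(5, Mul(Rational(1, 2), Pow(E, -1), Add(-7, E))) (Function('O')(E) = Add(5, Mul(Add(E, -7), Pow(Add(E, E), -1))) = Add(5, Mul(Add(-7, E), Pow(Mul(2, E), -1))) = Add(5, Mul(Add(-7, E), Mul(Rational(1, 2), Pow(E, -1)))) = Add(5, Mul(Rational(1, 2), Pow(E, -1), Add(-7, E))))
Function('x')(t) = Mul(Pow(3, Rational(1, 2)), Pow(t, Rational(1, 2))) (Function('x')(t) = Pow(Add(t, Add(t, t)), Rational(1, 2)) = Pow(Add(t, Mul(2, t)), Rational(1, 2)) = Pow(Mul(3, t), Rational(1, 2)) = Mul(Pow(3, Rational(1, 2)), Pow(t, Rational(1, 2))))
Mul(Function('x')(1), Function('O')(-5)) = Mul(Mul(Pow(3, Rational(1, 2)), Pow(1, Rational(1, 2))), Mul(Rational(1, 2), Pow(-5, -1), Add(-7, Mul(11, -5)))) = Mul(Mul(Pow(3, Rational(1, 2)), 1), Mul(Rational(1, 2), Rational(-1, 5), Add(-7, -55))) = Mul(Pow(3, Rational(1, 2)), Mul(Rational(1, 2), Rational(-1, 5), -62)) = Mul(Pow(3, Rational(1, 2)), Rational(31, 5)) = Mul(Rational(31, 5), Pow(3, Rational(1, 2)))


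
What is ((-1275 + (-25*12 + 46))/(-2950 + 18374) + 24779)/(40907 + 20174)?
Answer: 22481751/55418432 ≈ 0.40567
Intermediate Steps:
((-1275 + (-25*12 + 46))/(-2950 + 18374) + 24779)/(40907 + 20174) = ((-1275 + (-300 + 46))/15424 + 24779)/61081 = ((-1275 - 254)*(1/15424) + 24779)*(1/61081) = (-1529*1/15424 + 24779)*(1/61081) = (-1529/15424 + 24779)*(1/61081) = (382189767/15424)*(1/61081) = 22481751/55418432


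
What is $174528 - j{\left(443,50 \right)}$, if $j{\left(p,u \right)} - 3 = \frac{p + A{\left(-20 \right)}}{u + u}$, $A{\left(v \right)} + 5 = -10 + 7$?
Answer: $\frac{3490413}{20} \approx 1.7452 \cdot 10^{5}$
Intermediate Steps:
$A{\left(v \right)} = -8$ ($A{\left(v \right)} = -5 + \left(-10 + 7\right) = -5 - 3 = -8$)
$j{\left(p,u \right)} = 3 + \frac{-8 + p}{2 u}$ ($j{\left(p,u \right)} = 3 + \frac{p - 8}{u + u} = 3 + \frac{-8 + p}{2 u}$)
$174528 - j{\left(443,50 \right)} = 174528 - \frac{-8 + 443 + 6 \cdot 50}{2 \cdot 50} = 174528 - \frac{1}{2} \cdot \frac{1}{50} \left(-8 + 443 + 300\right) = 174528 - \frac{1}{2} \cdot \frac{1}{50} \cdot 735 = 174528 - \frac{147}{20} = \frac{3490413}{20}$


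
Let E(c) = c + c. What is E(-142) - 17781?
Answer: -18065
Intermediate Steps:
E(c) = 2*c
E(-142) - 17781 = 2*(-142) - 17781 = -284 - 17781 = -18065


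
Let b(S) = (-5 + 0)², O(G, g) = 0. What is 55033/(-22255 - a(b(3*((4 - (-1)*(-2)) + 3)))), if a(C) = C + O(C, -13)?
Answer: -55033/22280 ≈ -2.4701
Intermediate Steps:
b(S) = 25 (b(S) = (-5)² = 25)
a(C) = C (a(C) = C + 0 = C)
55033/(-22255 - a(b(3*((4 - (-1)*(-2)) + 3)))) = 55033/(-22255 - 1*25) = 55033/(-22255 - 25) = 55033/(-22280) = 55033*(-1/22280) = -55033/22280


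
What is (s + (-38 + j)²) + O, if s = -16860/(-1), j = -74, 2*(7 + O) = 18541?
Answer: 77335/2 ≈ 38668.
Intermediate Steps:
O = 18527/2 (O = -7 + (½)*18541 = -7 + 18541/2 = 18527/2 ≈ 9263.5)
s = 16860 (s = -16860*(-1) = -1124*(-15) = 16860)
(s + (-38 + j)²) + O = (16860 + (-38 - 74)²) + 18527/2 = (16860 + (-112)²) + 18527/2 = (16860 + 12544) + 18527/2 = 29404 + 18527/2 = 77335/2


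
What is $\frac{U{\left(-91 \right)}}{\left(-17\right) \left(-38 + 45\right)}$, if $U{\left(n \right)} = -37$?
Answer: $\frac{37}{119} \approx 0.31092$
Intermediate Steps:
$\frac{U{\left(-91 \right)}}{\left(-17\right) \left(-38 + 45\right)} = - \frac{37}{\left(-17\right) \left(-38 + 45\right)} = - \frac{37}{\left(-17\right) 7} = - \frac{37}{-119} = \left(-37\right) \left(- \frac{1}{119}\right) = \frac{37}{119}$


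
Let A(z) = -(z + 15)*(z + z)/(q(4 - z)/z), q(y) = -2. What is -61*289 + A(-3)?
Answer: -17521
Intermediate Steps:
A(z) = z²*(15 + z) (A(z) = -(z + 15)*(z + z)/((-2/z)) = -(15 + z)*(2*z)*(-z/2) = -2*z*(15 + z)*(-z/2) = -(-1)*z²*(15 + z) = z²*(15 + z))
-61*289 + A(-3) = -61*289 + (-3)²*(15 - 3) = -17629 + 9*12 = -17629 + 108 = -17521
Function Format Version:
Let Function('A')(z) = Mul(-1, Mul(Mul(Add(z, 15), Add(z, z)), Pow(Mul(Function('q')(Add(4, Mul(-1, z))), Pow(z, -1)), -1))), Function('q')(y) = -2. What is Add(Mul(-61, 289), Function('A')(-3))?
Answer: -17521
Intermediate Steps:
Function('A')(z) = Mul(Pow(z, 2), Add(15, z)) (Function('A')(z) = Mul(-1, Mul(Mul(Add(z, 15), Add(z, z)), Pow(Mul(-2, Pow(z, -1)), -1))) = Mul(-1, Mul(Mul(Add(15, z), Mul(2, z)), Mul(Rational(-1, 2), z))) = Mul(-1, Mul(Mul(2, z, Add(15, z)), Mul(Rational(-1, 2), z))) = Mul(-1, Mul(-1, Pow(z, 2), Add(15, z))) = Mul(Pow(z, 2), Add(15, z)))
Add(Mul(-61, 289), Function('A')(-3)) = Add(Mul(-61, 289), Mul(Pow(-3, 2), Add(15, -3))) = Add(-17629, Mul(9, 12)) = Add(-17629, 108) = -17521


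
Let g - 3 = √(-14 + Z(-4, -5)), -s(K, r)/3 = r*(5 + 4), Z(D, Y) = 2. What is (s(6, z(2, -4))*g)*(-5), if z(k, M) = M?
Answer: -1620 - 1080*I*√3 ≈ -1620.0 - 1870.6*I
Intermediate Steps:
s(K, r) = -27*r (s(K, r) = -3*r*(5 + 4) = -3*r*9 = -27*r)
g = 3 + 2*I*√3 (g = 3 + √(-14 + 2) = 3 + √(-12) = 3 + 2*I*√3 ≈ 3.0 + 3.4641*I)
(s(6, z(2, -4))*g)*(-5) = ((-27*(-4))*(3 + 2*I*√3))*(-5) = (108*(3 + 2*I*√3))*(-5) = (324 + 216*I*√3)*(-5) = -1620 - 1080*I*√3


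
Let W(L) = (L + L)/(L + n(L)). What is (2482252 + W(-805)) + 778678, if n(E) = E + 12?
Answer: 2605483875/799 ≈ 3.2609e+6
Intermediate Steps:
n(E) = 12 + E
W(L) = 2*L/(12 + 2*L) (W(L) = (L + L)/(L + (12 + L)) = (2*L)/(12 + 2*L) = 2*L/(12 + 2*L))
(2482252 + W(-805)) + 778678 = (2482252 - 805/(6 - 805)) + 778678 = (2482252 - 805/(-799)) + 778678 = (2482252 - 805*(-1/799)) + 778678 = (2482252 + 805/799) + 778678 = 1983320153/799 + 778678 = 2605483875/799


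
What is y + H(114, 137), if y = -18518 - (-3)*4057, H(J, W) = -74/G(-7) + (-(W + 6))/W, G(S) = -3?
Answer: -2598908/411 ≈ -6323.4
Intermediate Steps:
H(J, W) = 74/3 + (-6 - W)/W (H(J, W) = -74/(-3) + (-(W + 6))/W = -74*(-⅓) + (-(6 + W))/W = 74/3 + (-6 - W)/W)
y = -6347 (y = -18518 - 1*(-12171) = -18518 + 12171 = -6347)
y + H(114, 137) = -6347 + (71/3 - 6/137) = -6347 + 9709/411 = -2598908/411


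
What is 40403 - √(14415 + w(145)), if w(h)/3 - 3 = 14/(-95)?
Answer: 40403 - √130172610/95 ≈ 40283.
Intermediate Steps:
w(h) = 813/95 (w(h) = 9 + 3*(14/(-95)) = 9 + 3*(14*(-1/95)) = 9 + 3*(-14/95) = 9 - 42/95 = 813/95)
40403 - √(14415 + w(145)) = 40403 - √(14415 + 813/95) = 40403 - √(1370238/95) = 40403 - √130172610/95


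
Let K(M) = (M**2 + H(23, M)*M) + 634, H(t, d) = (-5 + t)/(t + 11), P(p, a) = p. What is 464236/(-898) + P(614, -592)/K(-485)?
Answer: -464841573711/899175931 ≈ -516.96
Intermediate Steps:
H(t, d) = (-5 + t)/(11 + t)
K(M) = 634 + M**2 + 9*M/17 (K(M) = (M**2 + ((-5 + 23)/(11 + 23))*M) + 634 = (M**2 + (18/34)*M) + 634 = (M**2 + ((1/34)*18)*M) + 634 = (M**2 + 9*M/17) + 634 = 634 + M**2 + 9*M/17)
464236/(-898) + P(614, -592)/K(-485) = 464236/(-898) + 614/(634 + (-485)**2 + (9/17)*(-485)) = 464236*(-1/898) + 614/(634 + 235225 - 4365/17) = -232118/449 + 614/(4005238/17) = -232118/449 + 614*(17/4005238) = -232118/449 + 5219/2002619 = -464841573711/899175931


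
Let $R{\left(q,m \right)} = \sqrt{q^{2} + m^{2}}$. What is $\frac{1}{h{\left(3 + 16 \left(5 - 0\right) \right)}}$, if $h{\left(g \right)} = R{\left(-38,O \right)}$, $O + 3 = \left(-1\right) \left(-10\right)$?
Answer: $\frac{\sqrt{1493}}{1493} \approx 0.02588$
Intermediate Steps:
$O = 7$ ($O = -3 - -10 = -3 + 10 = 7$)
$R{\left(q,m \right)} = \sqrt{m^{2} + q^{2}}$
$h{\left(g \right)} = \sqrt{1493}$ ($h{\left(g \right)} = \sqrt{7^{2} + \left(-38\right)^{2}} = \sqrt{49 + 1444} = \sqrt{1493}$)
$\frac{1}{h{\left(3 + 16 \left(5 - 0\right) \right)}} = \frac{1}{\sqrt{1493}} = \frac{\sqrt{1493}}{1493}$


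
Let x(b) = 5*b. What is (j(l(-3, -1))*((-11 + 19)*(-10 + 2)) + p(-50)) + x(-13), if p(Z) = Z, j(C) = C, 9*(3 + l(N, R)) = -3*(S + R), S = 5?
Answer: 487/3 ≈ 162.33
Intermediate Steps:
l(N, R) = -14/3 - R/3 (l(N, R) = -3 + (-3*(5 + R))/9 = -3 + (-15 - 3*R)/9 = -3 + (-5/3 - R/3) = -14/3 - R/3)
(j(l(-3, -1))*((-11 + 19)*(-10 + 2)) + p(-50)) + x(-13) = ((-14/3 - ⅓*(-1))*((-11 + 19)*(-10 + 2)) - 50) + 5*(-13) = ((-14/3 + ⅓)*(8*(-8)) - 50) - 65 = (-13/3*(-64) - 50) - 65 = (832/3 - 50) - 65 = 682/3 - 65 = 487/3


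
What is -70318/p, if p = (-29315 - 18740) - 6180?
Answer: 70318/54235 ≈ 1.2965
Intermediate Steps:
p = -54235 (p = -48055 - 6180 = -54235)
-70318/p = -70318/(-54235) = -70318*(-1/54235) = 70318/54235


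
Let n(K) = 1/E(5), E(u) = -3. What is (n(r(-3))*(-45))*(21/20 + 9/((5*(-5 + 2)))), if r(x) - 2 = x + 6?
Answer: 27/4 ≈ 6.7500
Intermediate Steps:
r(x) = 8 + x (r(x) = 2 + (x + 6) = 2 + (6 + x) = 8 + x)
n(K) = -1/3 (n(K) = 1/(-3) = -1/3)
(n(r(-3))*(-45))*(21/20 + 9/((5*(-5 + 2)))) = (-1/3*(-45))*(21/20 + 9/((5*(-5 + 2)))) = 15*(21*(1/20) + 9/((5*(-3)))) = 15*(21/20 + 9/(-15)) = 15*(21/20 + 9*(-1/15)) = 15*(21/20 - 3/5) = 15*(9/20) = 27/4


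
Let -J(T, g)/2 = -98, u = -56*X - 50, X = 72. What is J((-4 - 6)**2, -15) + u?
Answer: -3886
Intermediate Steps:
u = -4082 (u = -56*72 - 50 = -4032 - 50 = -4082)
J(T, g) = 196 (J(T, g) = -2*(-98) = 196)
J((-4 - 6)**2, -15) + u = 196 - 4082 = -3886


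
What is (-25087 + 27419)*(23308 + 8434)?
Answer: 74022344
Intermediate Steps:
(-25087 + 27419)*(23308 + 8434) = 2332*31742 = 74022344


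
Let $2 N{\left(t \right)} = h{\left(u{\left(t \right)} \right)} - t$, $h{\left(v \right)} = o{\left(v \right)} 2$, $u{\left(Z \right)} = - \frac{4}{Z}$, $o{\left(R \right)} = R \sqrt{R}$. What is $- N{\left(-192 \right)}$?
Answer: $-96 - \frac{\sqrt{3}}{576} \approx -96.003$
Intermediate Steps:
$o{\left(R \right)} = R^{\frac{3}{2}}$
$h{\left(v \right)} = 2 v^{\frac{3}{2}}$ ($h{\left(v \right)} = v^{\frac{3}{2}} \cdot 2 = 2 v^{\frac{3}{2}}$)
$N{\left(t \right)} = 8 \left(- \frac{1}{t}\right)^{\frac{3}{2}} - \frac{t}{2}$ ($N{\left(t \right)} = \frac{2 \left(- \frac{4}{t}\right)^{\frac{3}{2}} - t}{2} = \frac{2 \cdot 8 \left(- \frac{1}{t}\right)^{\frac{3}{2}} - t}{2} = \frac{16 \left(- \frac{1}{t}\right)^{\frac{3}{2}} - t}{2} = \frac{- t + 16 \left(- \frac{1}{t}\right)^{\frac{3}{2}}}{2} = 8 \left(- \frac{1}{t}\right)^{\frac{3}{2}} - \frac{t}{2}$)
$- N{\left(-192 \right)} = - (8 \left(- \frac{1}{-192}\right)^{\frac{3}{2}} - -96) = - (8 \left(\left(-1\right) \left(- \frac{1}{192}\right)\right)^{\frac{3}{2}} + 96) = - (\frac{8}{1536 \sqrt{3}} + 96) = - (8 \frac{\sqrt{3}}{4608} + 96) = - (\frac{\sqrt{3}}{576} + 96) = - (96 + \frac{\sqrt{3}}{576}) = -96 - \frac{\sqrt{3}}{576}$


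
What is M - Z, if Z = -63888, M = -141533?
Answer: -77645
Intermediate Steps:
M - Z = -141533 - 1*(-63888) = -141533 + 63888 = -77645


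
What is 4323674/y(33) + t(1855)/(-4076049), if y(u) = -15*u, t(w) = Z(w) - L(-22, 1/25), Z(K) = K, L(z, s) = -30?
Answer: -5874502672367/672548085 ≈ -8734.7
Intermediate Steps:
t(w) = 30 + w (t(w) = w - 1*(-30) = w + 30 = 30 + w)
4323674/y(33) + t(1855)/(-4076049) = 4323674/((-15*33)) + (30 + 1855)/(-4076049) = 4323674/(-495) + 1885*(-1/4076049) = 4323674*(-1/495) - 1885/4076049 = -4323674/495 - 1885/4076049 = -5874502672367/672548085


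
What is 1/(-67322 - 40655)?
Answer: -1/107977 ≈ -9.2612e-6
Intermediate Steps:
1/(-67322 - 40655) = 1/(-107977) = -1/107977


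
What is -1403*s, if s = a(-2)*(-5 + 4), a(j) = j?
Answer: -2806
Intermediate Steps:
s = 2 (s = -2*(-5 + 4) = -2*(-1) = 2)
-1403*s = -1403*2 = -2806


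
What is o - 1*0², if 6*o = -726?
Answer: -121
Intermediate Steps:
o = -121 (o = (⅙)*(-726) = -121)
o - 1*0² = -121 - 1*0² = -121 - 1*0 = -121 + 0 = -121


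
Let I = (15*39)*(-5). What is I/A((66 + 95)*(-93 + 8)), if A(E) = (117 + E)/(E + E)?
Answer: -40028625/6784 ≈ -5900.4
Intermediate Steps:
I = -2925 (I = 585*(-5) = -2925)
A(E) = (117 + E)/(2*E) (A(E) = (117 + E)/((2*E)) = (117 + E)*(1/(2*E)) = (117 + E)/(2*E))
I/A((66 + 95)*(-93 + 8)) = -2925*2*(-93 + 8)*(66 + 95)/(117 + (66 + 95)*(-93 + 8)) = -2925*(-27370/(117 + 161*(-85))) = -2925*(-27370/(117 - 13685)) = -2925/((1/2)*(-1/13685)*(-13568)) = -2925/6784/13685 = -2925*13685/6784 = -40028625/6784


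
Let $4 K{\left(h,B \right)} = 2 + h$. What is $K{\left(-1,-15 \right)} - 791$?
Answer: $- \frac{3163}{4} \approx -790.75$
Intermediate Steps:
$K{\left(h,B \right)} = \frac{1}{2} + \frac{h}{4}$ ($K{\left(h,B \right)} = \frac{2 + h}{4} = \frac{1}{2} + \frac{h}{4}$)
$K{\left(-1,-15 \right)} - 791 = \left(\frac{1}{2} + \frac{1}{4} \left(-1\right)\right) - 791 = \left(\frac{1}{2} - \frac{1}{4}\right) - 791 = \frac{1}{4} - 791 = - \frac{3163}{4}$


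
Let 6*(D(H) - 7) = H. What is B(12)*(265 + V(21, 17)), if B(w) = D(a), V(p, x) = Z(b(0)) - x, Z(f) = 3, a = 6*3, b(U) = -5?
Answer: 2510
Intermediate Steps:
a = 18
D(H) = 7 + H/6
V(p, x) = 3 - x
B(w) = 10 (B(w) = 7 + (⅙)*18 = 7 + 3 = 10)
B(12)*(265 + V(21, 17)) = 10*(265 + (3 - 1*17)) = 10*(265 + (3 - 17)) = 10*(265 - 14) = 10*251 = 2510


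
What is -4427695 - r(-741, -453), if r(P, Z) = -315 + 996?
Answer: -4428376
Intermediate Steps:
r(P, Z) = 681
-4427695 - r(-741, -453) = -4427695 - 1*681 = -4427695 - 681 = -4428376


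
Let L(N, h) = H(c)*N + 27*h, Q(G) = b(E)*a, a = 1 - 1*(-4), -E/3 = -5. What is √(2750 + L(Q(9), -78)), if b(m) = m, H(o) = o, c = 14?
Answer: 11*√14 ≈ 41.158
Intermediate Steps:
E = 15 (E = -3*(-5) = 15)
a = 5 (a = 1 + 4 = 5)
Q(G) = 75 (Q(G) = 15*5 = 75)
L(N, h) = 14*N + 27*h
√(2750 + L(Q(9), -78)) = √(2750 + (14*75 + 27*(-78))) = √(2750 + (1050 - 2106)) = √(2750 - 1056) = √1694 = 11*√14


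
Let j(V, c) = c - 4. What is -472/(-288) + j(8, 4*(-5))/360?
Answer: 283/180 ≈ 1.5722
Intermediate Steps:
j(V, c) = -4 + c
-472/(-288) + j(8, 4*(-5))/360 = -472/(-288) + (-4 + 4*(-5))/360 = -472*(-1/288) + (-4 - 20)*(1/360) = 59/36 - 24*1/360 = 59/36 - 1/15 = 283/180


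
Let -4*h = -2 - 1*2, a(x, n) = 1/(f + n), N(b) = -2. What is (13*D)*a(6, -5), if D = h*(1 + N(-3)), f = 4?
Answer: 13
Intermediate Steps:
a(x, n) = 1/(4 + n)
h = 1 (h = -(-2 - 1*2)/4 = -(-2 - 2)/4 = -1/4*(-4) = 1)
D = -1 (D = 1*(1 - 2) = 1*(-1) = -1)
(13*D)*a(6, -5) = (13*(-1))/(4 - 5) = -13/(-1) = -13*(-1) = 13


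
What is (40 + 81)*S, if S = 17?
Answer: 2057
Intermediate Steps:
(40 + 81)*S = (40 + 81)*17 = 121*17 = 2057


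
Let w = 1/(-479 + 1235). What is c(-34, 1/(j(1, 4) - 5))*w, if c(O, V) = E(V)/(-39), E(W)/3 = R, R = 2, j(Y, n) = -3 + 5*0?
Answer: -1/4914 ≈ -0.00020350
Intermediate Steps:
j(Y, n) = -3 (j(Y, n) = -3 + 0 = -3)
E(W) = 6 (E(W) = 3*2 = 6)
c(O, V) = -2/13 (c(O, V) = 6/(-39) = 6*(-1/39) = -2/13)
w = 1/756 ≈ 0.0013228
c(-34, 1/(j(1, 4) - 5))*w = -2/13*1/756 = -1/4914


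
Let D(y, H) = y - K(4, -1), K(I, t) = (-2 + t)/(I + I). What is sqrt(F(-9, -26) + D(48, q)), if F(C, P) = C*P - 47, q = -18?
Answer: sqrt(3766)/4 ≈ 15.342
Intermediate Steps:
K(I, t) = (-2 + t)/(2*I) (K(I, t) = (-2 + t)/((2*I)) = (-2 + t)*(1/(2*I)) = (-2 + t)/(2*I))
F(C, P) = -47 + C*P
D(y, H) = 3/8 + y (D(y, H) = y - (-2 - 1)/(2*4) = y - (-3)/(2*4) = y - 1*(-3/8) = y + 3/8 = 3/8 + y)
sqrt(F(-9, -26) + D(48, q)) = sqrt((-47 - 9*(-26)) + (3/8 + 48)) = sqrt((-47 + 234) + 387/8) = sqrt(187 + 387/8) = sqrt(1883/8) = sqrt(3766)/4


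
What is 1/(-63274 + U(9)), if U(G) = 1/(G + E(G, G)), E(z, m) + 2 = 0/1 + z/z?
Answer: -8/506191 ≈ -1.5804e-5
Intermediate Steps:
E(z, m) = -1 (E(z, m) = -2 + (0/1 + z/z) = -2 + (0*1 + 1) = -2 + (0 + 1) = -2 + 1 = -1)
U(G) = 1/(-1 + G) (U(G) = 1/(G - 1) = 1/(-1 + G))
1/(-63274 + U(9)) = 1/(-63274 + 1/(-1 + 9)) = 1/(-63274 + 1/8) = 1/(-63274 + ⅛) = 1/(-506191/8) = -8/506191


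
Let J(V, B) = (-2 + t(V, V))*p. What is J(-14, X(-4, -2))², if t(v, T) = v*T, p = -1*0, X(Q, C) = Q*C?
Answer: 0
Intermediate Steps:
X(Q, C) = C*Q
p = 0
t(v, T) = T*v
J(V, B) = 0 (J(V, B) = (-2 + V*V)*0 = (-2 + V²)*0 = 0)
J(-14, X(-4, -2))² = 0² = 0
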